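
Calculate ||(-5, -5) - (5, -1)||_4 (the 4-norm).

(Σ|x_i - y_i|^4)^(1/4) = (|-5 - 5|^4 + |-5 - (-1)|^4)^(1/4)
= (10^4 + 4^4)^(1/4) = (10000 + 256)^(1/4) = (10256)^(1/4) ≈ 10.0634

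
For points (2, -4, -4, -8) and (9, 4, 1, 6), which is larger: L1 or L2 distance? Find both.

L1 = |2 - 9| + |-4 - 4| + |-4 - 1| + |-8 - 6| = 7 + 8 + 5 + 14 = 34
L2 = √(7² + 8² + 5² + 14²) = √334 ≈ 18.2757
L1 ≥ L2 always (equality iff movement is along one axis); L1 > L2 here.
Ratio L1/L2 = 34/√334 ≈ 1.8604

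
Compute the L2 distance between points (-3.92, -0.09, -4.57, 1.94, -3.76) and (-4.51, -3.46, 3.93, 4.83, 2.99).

(Σ|x_i - y_i|^2)^(1/2) = (|-3.92 - (-4.51)|^2 + |-0.09 - (-3.46)|^2 + |-4.57 - 3.93|^2 + |1.94 - 4.83|^2 + |-3.76 - 2.99|^2)^(1/2)
= (0.59^2 + 3.37^2 + 8.5^2 + 2.89^2 + 6.75^2)^(1/2) = (0.3481 + 11.3569 + 72.25 + 8.3521 + 45.5625)^(1/2) = (137.8696)^(1/2) ≈ 11.7418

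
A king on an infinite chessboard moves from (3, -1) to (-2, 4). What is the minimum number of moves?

max(|x_i - y_i|) = max(|3 - (-2)|, |-1 - 4|) = max(5, 5) = 5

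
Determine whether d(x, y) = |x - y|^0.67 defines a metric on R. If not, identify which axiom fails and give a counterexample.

Yes. With 0 < p = 0.67 ≤ 1, d(x,y) = |x-y|^0.67 is a metric on R. Non-negativity and symmetry are immediate; |x-y|^0.67 = 0 ⟺ |x-y| = 0 ⟺ x = y. For the triangle inequality, the function t ↦ t^0.67 is subadditive on [0,∞) when p ≤ 1, so |x-z|^0.67 ≤ (|x-y| + |y-z|)^0.67 ≤ |x-y|^0.67 + |y-z|^0.67.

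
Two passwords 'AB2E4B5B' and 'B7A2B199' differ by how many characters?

Differing positions: 1, 2, 3, 4, 5, 6, 7, 8. Hamming distance = 8.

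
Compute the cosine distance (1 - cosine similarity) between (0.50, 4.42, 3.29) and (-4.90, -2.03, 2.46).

With u = (0.50, 4.42, 3.29), v = (-4.90, -2.03, 2.46):
u·v = 0.5·(-4.9) + 4.42·(-2.03) + 3.29·2.46 = (-2.45) + (-8.9726) + 8.0934 = -3.3292.
|u| = √(0.5² + 4.42² + 3.29²) = √(0.25 + 19.5364 + 10.8241) = √30.6105, |v| = √((-4.9)² + (-2.03)² + 2.46²) = √(24.01 + 4.1209 + 6.0516) = √34.1825.
cos θ = (u·v)/(|u||v|) = -3.3292/(√30.6105·√34.1825) ≈ -0.1029
Cosine distance = 1 - cos θ ≈ 1 - (-0.1029) = 1.1029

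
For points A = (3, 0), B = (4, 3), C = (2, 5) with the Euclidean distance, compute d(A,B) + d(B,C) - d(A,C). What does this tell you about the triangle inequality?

d(A,B) = √(1² + 3²) = √10 ≈ 3.1623, d(B,C) = √(2² + 2²) = √8 ≈ 2.8284, d(A,C) = √(1² + 5²) = √26 ≈ 5.099.
d(A,B) + d(B,C) - d(A,C) = 3.1623 + 2.8284 - 5.099 = 5.9907 - 5.099 = 0.8917 (to 4 decimal places). This is ≥ 0, so the triangle inequality holds for these points.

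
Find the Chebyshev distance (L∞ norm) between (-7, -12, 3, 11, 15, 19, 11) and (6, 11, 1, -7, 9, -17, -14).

max(|x_i - y_i|) = max(|-7 - 6|, |-12 - 11|, |3 - 1|, |11 - (-7)|, |15 - 9|, |19 - (-17)|, |11 - (-14)|) = max(13, 23, 2, 18, 6, 36, 25) = 36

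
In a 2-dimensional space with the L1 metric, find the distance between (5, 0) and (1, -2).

Σ|x_i - y_i| = |5 - 1| + |0 - (-2)| = 4 + 2 = 6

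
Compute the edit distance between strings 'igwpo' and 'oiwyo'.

Let D[i][j] be the edit distance between the first i characters of 'igwpo' and the first j characters of 'oiwyo', with D[i][0] = i, D[0][j] = j, and D[i][j] = D[i-1][j-1] if the characters match, else 1 + min(D[i-1][j], D[i][j-1], D[i-1][j-1]). Filling the table (rows: prefixes of 'igwpo', columns: prefixes of 'oiwyo'):
     ε  o  i  w  y  o
  ε  0  1  2  3  4  5
  i  1  1  1  2  3  4
  g  2  2  2  2  3  4
  w  3  3  3  2  3  4
  p  4  4  4  3  3  4
  o  5  4  5  4  4  3
The bottom-right entry gives D[5][5] = 3, so no sequence of fewer than 3 edits works. Backtracking through the table gives one optimal edit sequence (3 edits):
  igwpo → ogwpo (sub i→o @1)
  ogwpo → oiwpo (sub g→i @2)
  oiwpo → oiwyo (sub p→y @4)
Edit distance = 3.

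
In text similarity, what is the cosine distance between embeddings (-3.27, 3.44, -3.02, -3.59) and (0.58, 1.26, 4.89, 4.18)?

With u = (-3.27, 3.44, -3.02, -3.59), v = (0.58, 1.26, 4.89, 4.18):
u·v = (-3.27)·0.58 + 3.44·1.26 + (-3.02)·4.89 + (-3.59)·4.18 = (-1.8966) + 4.3344 + (-14.7678) + (-15.0062) = -27.3362.
|u| = √((-3.27)² + 3.44² + (-3.02)² + (-3.59)²) = √(10.6929 + 11.8336 + 9.1204 + 12.8881) = √44.535, |v| = √(0.58² + 1.26² + 4.89² + 4.18²) = √(0.3364 + 1.5876 + 23.9121 + 17.4724) = √43.3085.
cos θ = (u·v)/(|u||v|) = -27.3362/(√44.535·√43.3085) ≈ -0.6224
Cosine distance = 1 - cos θ ≈ 1 - (-0.6224) = 1.6224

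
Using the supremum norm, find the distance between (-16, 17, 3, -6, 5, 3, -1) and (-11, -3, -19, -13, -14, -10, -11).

max(|x_i - y_i|) = max(|-16 - (-11)|, |17 - (-3)|, |3 - (-19)|, |-6 - (-13)|, |5 - (-14)|, |3 - (-10)|, |-1 - (-11)|) = max(5, 20, 22, 7, 19, 13, 10) = 22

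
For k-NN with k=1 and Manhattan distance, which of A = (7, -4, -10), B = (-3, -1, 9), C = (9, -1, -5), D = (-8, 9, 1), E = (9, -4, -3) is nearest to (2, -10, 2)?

Distances: d(A) = 23, d(B) = 21, d(C) = 23, d(D) = 30, d(E) = 18. Nearest: E = (9, -4, -3) with distance 18.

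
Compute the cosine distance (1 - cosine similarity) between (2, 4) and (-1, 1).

With u = (2, 4), v = (-1, 1):
u·v = 2·(-1) + 4·1 = (-2) + 4 = 2.
|u| = √(2² + 4²) = √20, |v| = √((-1)² + 1²) = √2, so |u||v| = √(20·2) = √40.
cos θ = (u·v)/(|u||v|) = 2/√40 ≈ 0.3162
Cosine distance = 1 - cos θ ≈ 1 - 0.3162 = 0.6838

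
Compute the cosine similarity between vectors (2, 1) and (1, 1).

With u = (2, 1), v = (1, 1):
u·v = 2·1 + 1·1 = 2 + 1 = 3.
|u| = √(2² + 1²) = √5, |v| = √(1² + 1²) = √2, so |u||v| = √(5·2) = √10.
cos θ = (u·v)/(|u||v|) = 3/√10 ≈ 0.9487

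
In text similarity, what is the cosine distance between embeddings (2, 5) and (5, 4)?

With u = (2, 5), v = (5, 4):
u·v = 2·5 + 5·4 = 10 + 20 = 30.
|u| = √(2² + 5²) = √29, |v| = √(5² + 4²) = √41, so |u||v| = √(29·41) = √1189.
cos θ = (u·v)/(|u||v|) = 30/√1189 ≈ 0.87
Cosine distance = 1 - cos θ ≈ 1 - 0.87 = 0.13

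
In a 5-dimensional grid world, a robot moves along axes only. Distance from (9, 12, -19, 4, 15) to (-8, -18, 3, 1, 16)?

Σ|x_i - y_i| = |9 - (-8)| + |12 - (-18)| + |-19 - 3| + |4 - 1| + |15 - 16| = 17 + 30 + 22 + 3 + 1 = 73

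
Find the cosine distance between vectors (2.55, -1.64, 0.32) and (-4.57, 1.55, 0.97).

With u = (2.55, -1.64, 0.32), v = (-4.57, 1.55, 0.97):
u·v = 2.55·(-4.57) + (-1.64)·1.55 + 0.32·0.97 = (-11.6535) + (-2.542) + 0.3104 = -13.8851.
|u| = √(2.55² + (-1.64)² + 0.32²) = √(6.5025 + 2.6896 + 0.1024) = √9.2945, |v| = √((-4.57)² + 1.55² + 0.97²) = √(20.8849 + 2.4025 + 0.9409) = √24.2283.
cos θ = (u·v)/(|u||v|) = -13.8851/(√9.2945·√24.2283) ≈ -0.9253
Cosine distance = 1 - cos θ ≈ 1 - (-0.9253) = 1.9253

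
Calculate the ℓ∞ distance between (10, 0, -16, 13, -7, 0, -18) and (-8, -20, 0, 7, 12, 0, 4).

max(|x_i - y_i|) = max(|10 - (-8)|, |0 - (-20)|, |-16 - 0|, |13 - 7|, |-7 - 12|, |0 - 0|, |-18 - 4|) = max(18, 20, 16, 6, 19, 0, 22) = 22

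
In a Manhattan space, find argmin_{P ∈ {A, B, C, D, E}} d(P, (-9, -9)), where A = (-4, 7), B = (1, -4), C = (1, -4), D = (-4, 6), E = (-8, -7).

Distances: d(A) = 21, d(B) = 15, d(C) = 15, d(D) = 20, d(E) = 3. Nearest: E = (-8, -7) with distance 3.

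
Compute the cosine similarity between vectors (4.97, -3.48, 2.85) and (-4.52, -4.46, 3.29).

With u = (4.97, -3.48, 2.85), v = (-4.52, -4.46, 3.29):
u·v = 4.97·(-4.52) + (-3.48)·(-4.46) + 2.85·3.29 = (-22.4644) + 15.5208 + 9.3765 = 2.4329.
|u| = √(4.97² + (-3.48)² + 2.85²) = √(24.7009 + 12.1104 + 8.1225) = √44.9338, |v| = √((-4.52)² + (-4.46)² + 3.29²) = √(20.4304 + 19.8916 + 10.8241) = √51.1461.
cos θ = (u·v)/(|u||v|) = 2.4329/(√44.9338·√51.1461) ≈ 0.0507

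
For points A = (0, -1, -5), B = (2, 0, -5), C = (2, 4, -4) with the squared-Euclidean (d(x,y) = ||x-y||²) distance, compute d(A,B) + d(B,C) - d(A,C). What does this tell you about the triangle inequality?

d(A,B) = 2² + 1² + 0² = 5, d(B,C) = 0² + 4² + 1² = 17, d(A,C) = 2² + 5² + 1² = 30.
d(A,B) + d(B,C) - d(A,C) = 5 + 17 - 30 = 22 - 30 = -8. This is < 0, so the triangle inequality FAILS for these points (squared-Euclidean is not a metric).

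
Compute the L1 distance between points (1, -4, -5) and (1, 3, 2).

Σ|x_i - y_i| = |1 - 1| + |-4 - 3| + |-5 - 2| = 0 + 7 + 7 = 14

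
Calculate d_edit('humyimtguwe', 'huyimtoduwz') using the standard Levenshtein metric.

Let D[i][j] be the edit distance between the first i characters of 'humyimtguwe' and the first j characters of 'huyimtoduwz', with D[i][0] = i, D[0][j] = j, and D[i][j] = D[i-1][j-1] if the characters match, else 1 + min(D[i-1][j], D[i][j-1], D[i-1][j-1]). Filling the table (rows: prefixes of 'humyimtguwe', columns: prefixes of 'huyimtoduwz'):
     ε  h  u  y  i  m  t  o  d  u  w  z
  ε  0  1  2  3  4  5  6  7  8  9 10 11
  h  1  0  1  2  3  4  5  6  7  8  9 10
  u  2  1  0  1  2  3  4  5  6  7  8  9
  m  3  2  1  1  2  2  3  4  5  6  7  8
  y  4  3  2  1  2  3  3  4  5  6  7  8
  i  5  4  3  2  1  2  3  4  5  6  7  8
  m  6  5  4  3  2  1  2  3  4  5  6  7
  t  7  6  5  4  3  2  1  2  3  4  5  6
  g  8  7  6  5  4  3  2  2  3  4  5  6
  u  9  8  7  6  5  4  3  3  3  3  4  5
  w 10  9  8  7  6  5  4  4  4  4  3  4
  e 11 10  9  8  7  6  5  5  5  5  4  4
The bottom-right entry gives D[11][11] = 4, so no sequence of fewer than 4 edits works. Backtracking through the table gives one optimal edit sequence (4 edits):
  humyimtguwe → huyimtguwe (del m @3)
  huyimtguwe → huyimtoguwe (ins o @7)
  huyimtoguwe → huyimtoduwe (sub g→d @8)
  huyimtoduwe → huyimtoduwz (sub e→z @11)
Edit distance = 4.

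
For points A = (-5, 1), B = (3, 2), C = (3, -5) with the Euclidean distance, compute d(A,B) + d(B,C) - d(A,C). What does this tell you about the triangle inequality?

d(A,B) = √(8² + 1²) = √65 ≈ 8.0623, d(B,C) = √(0² + 7²) = √49 = 7, d(A,C) = √(8² + 6²) = √100 = 10.
d(A,B) + d(B,C) - d(A,C) = 8.0623 + 7 - 10 = 15.0623 - 10 = 5.0623 (to 4 decimal places). This is ≥ 0, so the triangle inequality holds for these points.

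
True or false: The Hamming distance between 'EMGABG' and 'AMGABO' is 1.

Differing positions: 1, 6. Hamming distance = 2, so the claim that d_H = 1 is false.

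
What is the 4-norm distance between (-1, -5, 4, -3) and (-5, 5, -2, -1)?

(Σ|x_i - y_i|^4)^(1/4) = (|-1 - (-5)|^4 + |-5 - 5|^4 + |4 - (-2)|^4 + |-3 - (-1)|^4)^(1/4)
= (4^4 + 10^4 + 6^4 + 2^4)^(1/4) = (256 + 10000 + 1296 + 16)^(1/4) = (11568)^(1/4) ≈ 10.3709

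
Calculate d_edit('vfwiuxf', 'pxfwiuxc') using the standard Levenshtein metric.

Let D[i][j] be the edit distance between the first i characters of 'vfwiuxf' and the first j characters of 'pxfwiuxc', with D[i][0] = i, D[0][j] = j, and D[i][j] = D[i-1][j-1] if the characters match, else 1 + min(D[i-1][j], D[i][j-1], D[i-1][j-1]). Filling the table (rows: prefixes of 'vfwiuxf', columns: prefixes of 'pxfwiuxc'):
     ε  p  x  f  w  i  u  x  c
  ε  0  1  2  3  4  5  6  7  8
  v  1  1  2  3  4  5  6  7  8
  f  2  2  2  2  3  4  5  6  7
  w  3  3  3  3  2  3  4  5  6
  i  4  4  4  4  3  2  3  4  5
  u  5  5  5  5  4  3  2  3  4
  x  6  6  5  6  5  4  3  2  3
  f  7  7  6  5  6  5  4  3  3
The bottom-right entry gives D[7][8] = 3, so no sequence of fewer than 3 edits works. Backtracking through the table gives one optimal edit sequence (3 edits):
  vfwiuxf → pvfwiuxf (ins p @1)
  pvfwiuxf → pxfwiuxf (sub v→x @2)
  pxfwiuxf → pxfwiuxc (sub f→c @8)
Edit distance = 3.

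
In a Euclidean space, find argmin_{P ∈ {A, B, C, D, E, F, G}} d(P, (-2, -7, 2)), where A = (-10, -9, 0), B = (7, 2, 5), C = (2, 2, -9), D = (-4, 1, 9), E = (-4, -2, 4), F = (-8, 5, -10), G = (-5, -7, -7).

Distances: d(A) ≈ 8.4853, d(B) ≈ 13.0767, d(C) ≈ 14.7648, d(D) ≈ 10.8167, d(E) ≈ 5.7446, d(F) = 18, d(G) ≈ 9.4868. Nearest: E = (-4, -2, 4) with distance 5.7446.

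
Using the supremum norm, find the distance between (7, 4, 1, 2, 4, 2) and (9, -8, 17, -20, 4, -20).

max(|x_i - y_i|) = max(|7 - 9|, |4 - (-8)|, |1 - 17|, |2 - (-20)|, |4 - 4|, |2 - (-20)|) = max(2, 12, 16, 22, 0, 22) = 22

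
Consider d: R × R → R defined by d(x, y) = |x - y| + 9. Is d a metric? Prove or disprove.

No. d fails identity of indiscernibles (specifically d(x,x) = 0): d(7, 7) = |7 - 7| + 9 = 0 + 9 = 9 ≠ 0.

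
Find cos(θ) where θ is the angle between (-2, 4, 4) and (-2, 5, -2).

With u = (-2, 4, 4), v = (-2, 5, -2):
u·v = (-2)·(-2) + 4·5 + 4·(-2) = 4 + 20 + (-8) = 16.
|u| = √((-2)² + 4² + 4²) = √36, |v| = √((-2)² + 5² + (-2)²) = √33, so |u||v| = √(36·33) = √1188.
cos θ = (u·v)/(|u||v|) = 16/√1188 ≈ 0.4642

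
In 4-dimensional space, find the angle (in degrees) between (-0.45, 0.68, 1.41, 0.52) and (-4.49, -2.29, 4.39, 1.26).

With u = (-0.45, 0.68, 1.41, 0.52), v = (-4.49, -2.29, 4.39, 1.26):
u·v = (-0.45)·(-4.49) + 0.68·(-2.29) + 1.41·4.39 + 0.52·1.26 = 2.0205 + (-1.5572) + 6.1899 + 0.6552 = 7.3084.
|u| = √((-0.45)² + 0.68² + 1.41² + 0.52²) = √(0.2025 + 0.4624 + 1.9881 + 0.2704) = √2.9234, |v| = √((-4.49)² + (-2.29)² + 4.39² + 1.26²) = √(20.1601 + 5.2441 + 19.2721 + 1.5876) = √46.2639.
cos θ = (u·v)/(|u||v|) = 7.3084/(√2.9234·√46.2639) ≈ 0.62843
θ = arccos(0.62843) ≈ 51.07°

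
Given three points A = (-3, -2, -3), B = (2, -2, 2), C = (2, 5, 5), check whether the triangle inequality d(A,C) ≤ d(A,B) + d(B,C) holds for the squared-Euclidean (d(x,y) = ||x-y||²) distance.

d(A,B) = 5² + 0² + 5² = 50, d(B,C) = 0² + 7² + 3² = 58, d(A,C) = 5² + 7² + 8² = 138.
d(A,C) = 138 > 50 + 58 = 108. Triangle inequality is VIOLATED. (Squared-Euclidean is not a metric — this is a counterexample.)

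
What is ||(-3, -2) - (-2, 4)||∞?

max(|x_i - y_i|) = max(|-3 - (-2)|, |-2 - 4|) = max(1, 6) = 6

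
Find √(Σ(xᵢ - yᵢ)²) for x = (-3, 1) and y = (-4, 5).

√(Σ(x_i - y_i)²) = √((-3 - (-4))² + (1 - 5)²)
= √(1² + (-4)²) = √(1 + 16) = √17 ≈ 4.1231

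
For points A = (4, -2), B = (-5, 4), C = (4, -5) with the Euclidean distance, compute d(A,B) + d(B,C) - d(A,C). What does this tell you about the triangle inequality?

d(A,B) = √(9² + 6²) = √117 ≈ 10.8167, d(B,C) = √(9² + 9²) = √162 ≈ 12.7279, d(A,C) = √(0² + 3²) = √9 = 3.
d(A,B) + d(B,C) - d(A,C) = 10.8167 + 12.7279 - 3 = 23.5446 - 3 = 20.5446 (to 4 decimal places). This is ≥ 0, so the triangle inequality holds for these points.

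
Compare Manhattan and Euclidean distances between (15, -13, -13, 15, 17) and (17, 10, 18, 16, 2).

L1 = |15 - 17| + |-13 - 10| + |-13 - 18| + |15 - 16| + |17 - 2| = 2 + 23 + 31 + 1 + 15 = 72
L2 = √(2² + 23² + 31² + 1² + 15²) = √1720 ≈ 41.4729
L1 ≥ L2 always (equality iff movement is along one axis); L1 > L2 here.
Ratio L1/L2 = 72/√1720 ≈ 1.7361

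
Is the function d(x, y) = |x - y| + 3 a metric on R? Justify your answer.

No. d fails identity of indiscernibles (specifically d(x,x) = 0): d(6, 6) = |6 - 6| + 3 = 0 + 3 = 3 ≠ 0.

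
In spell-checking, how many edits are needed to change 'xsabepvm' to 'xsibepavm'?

Let D[i][j] be the edit distance between the first i characters of 'xsabepvm' and the first j characters of 'xsibepavm', with D[i][0] = i, D[0][j] = j, and D[i][j] = D[i-1][j-1] if the characters match, else 1 + min(D[i-1][j], D[i][j-1], D[i-1][j-1]). Filling the table (rows: prefixes of 'xsabepvm', columns: prefixes of 'xsibepavm'):
     ε  x  s  i  b  e  p  a  v  m
  ε  0  1  2  3  4  5  6  7  8  9
  x  1  0  1  2  3  4  5  6  7  8
  s  2  1  0  1  2  3  4  5  6  7
  a  3  2  1  1  2  3  4  4  5  6
  b  4  3  2  2  1  2  3  4  5  6
  e  5  4  3  3  2  1  2  3  4  5
  p  6  5  4  4  3  2  1  2  3  4
  v  7  6  5  5  4  3  2  2  2  3
  m  8  7  6  6  5  4  3  3  3  2
The bottom-right entry gives D[8][9] = 2, so no sequence of fewer than 2 edits works. Backtracking through the table gives one optimal edit sequence (2 edits):
  xsabepvm → xsibepvm (sub a→i @3)
  xsibepvm → xsibepavm (ins a @7)
Edit distance = 2.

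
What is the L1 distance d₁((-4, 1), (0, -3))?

Σ|x_i - y_i| = |-4 - 0| + |1 - (-3)| = 4 + 4 = 8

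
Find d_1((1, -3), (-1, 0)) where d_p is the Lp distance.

Σ|x_i - y_i| = |1 - (-1)| + |-3 - 0| = 2 + 3 = 5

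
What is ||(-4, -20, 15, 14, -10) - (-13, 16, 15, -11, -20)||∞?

max(|x_i - y_i|) = max(|-4 - (-13)|, |-20 - 16|, |15 - 15|, |14 - (-11)|, |-10 - (-20)|) = max(9, 36, 0, 25, 10) = 36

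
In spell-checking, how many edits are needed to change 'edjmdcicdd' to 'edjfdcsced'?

Let D[i][j] be the edit distance between the first i characters of 'edjmdcicdd' and the first j characters of 'edjfdcsced', with D[i][0] = i, D[0][j] = j, and D[i][j] = D[i-1][j-1] if the characters match, else 1 + min(D[i-1][j], D[i][j-1], D[i-1][j-1]). Filling the table (rows: prefixes of 'edjmdcicdd', columns: prefixes of 'edjfdcsced'):
     ε  e  d  j  f  d  c  s  c  e  d
  ε  0  1  2  3  4  5  6  7  8  9 10
  e  1  0  1  2  3  4  5  6  7  8  9
  d  2  1  0  1  2  3  4  5  6  7  8
  j  3  2  1  0  1  2  3  4  5  6  7
  m  4  3  2  1  1  2  3  4  5  6  7
  d  5  4  3  2  2  1  2  3  4  5  6
  c  6  5  4  3  3  2  1  2  3  4  5
  i  7  6  5  4  4  3  2  2  3  4  5
  c  8  7  6  5  5  4  3  3  2  3  4
  d  9  8  7  6  6  5  4  4  3  3  3
  d 10  9  8  7  7  6  5  5  4  4  3
The bottom-right entry gives D[10][10] = 3, so no sequence of fewer than 3 edits works. Backtracking through the table gives one optimal edit sequence (3 edits):
  edjmdcicdd → edjfdcicdd (sub m→f @4)
  edjfdcicdd → edjfdcscdd (sub i→s @7)
  edjfdcscdd → edjfdcsced (sub d→e @9)
Edit distance = 3.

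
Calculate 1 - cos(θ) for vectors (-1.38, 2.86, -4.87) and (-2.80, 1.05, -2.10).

With u = (-1.38, 2.86, -4.87), v = (-2.80, 1.05, -2.10):
u·v = (-1.38)·(-2.8) + 2.86·1.05 + (-4.87)·(-2.1) = 3.864 + 3.003 + 10.227 = 17.094.
|u| = √((-1.38)² + 2.86² + (-4.87)²) = √(1.9044 + 8.1796 + 23.7169) = √33.8009, |v| = √((-2.8)² + 1.05² + (-2.1)²) = √(7.84 + 1.1025 + 4.41) = √13.3525.
cos θ = (u·v)/(|u||v|) = 17.094/(√33.8009·√13.3525) ≈ 0.8046
Cosine distance = 1 - cos θ ≈ 1 - 0.8046 = 0.1954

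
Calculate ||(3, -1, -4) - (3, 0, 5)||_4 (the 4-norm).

(Σ|x_i - y_i|^4)^(1/4) = (|3 - 3|^4 + |-1 - 0|^4 + |-4 - 5|^4)^(1/4)
= (0^4 + 1^4 + 9^4)^(1/4) = (0 + 1 + 6561)^(1/4) = (6562)^(1/4) ≈ 9.0003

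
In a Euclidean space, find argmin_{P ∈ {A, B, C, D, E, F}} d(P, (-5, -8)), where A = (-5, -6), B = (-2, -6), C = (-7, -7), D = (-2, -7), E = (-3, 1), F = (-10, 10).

Distances: d(A) = 2, d(B) ≈ 3.6056, d(C) ≈ 2.2361, d(D) ≈ 3.1623, d(E) ≈ 9.2195, d(F) ≈ 18.6815. Nearest: A = (-5, -6) with distance 2.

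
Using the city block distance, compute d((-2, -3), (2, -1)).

Σ|x_i - y_i| = |-2 - 2| + |-3 - (-1)| = 4 + 2 = 6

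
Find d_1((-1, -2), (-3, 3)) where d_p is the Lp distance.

Σ|x_i - y_i| = |-1 - (-3)| + |-2 - 3| = 2 + 5 = 7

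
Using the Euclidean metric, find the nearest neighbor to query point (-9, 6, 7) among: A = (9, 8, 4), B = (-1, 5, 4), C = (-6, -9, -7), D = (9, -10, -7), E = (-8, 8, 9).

Distances: d(A) ≈ 18.3576, d(B) ≈ 8.6023, d(C) ≈ 20.7364, d(D) ≈ 27.8568, d(E) = 3. Nearest: E = (-8, 8, 9) with distance 3.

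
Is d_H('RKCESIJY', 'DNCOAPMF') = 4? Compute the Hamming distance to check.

Differing positions: 1, 2, 4, 5, 6, 7, 8. Hamming distance = 7, so the claim that d_H = 4 is false.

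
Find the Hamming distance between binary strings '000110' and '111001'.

Differing positions: 1, 2, 3, 4, 5, 6. Hamming distance = 6.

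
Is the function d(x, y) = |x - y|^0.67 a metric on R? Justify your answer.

Yes. With 0 < p = 0.67 ≤ 1, d(x,y) = |x-y|^0.67 is a metric on R. Non-negativity and symmetry are immediate; |x-y|^0.67 = 0 ⟺ |x-y| = 0 ⟺ x = y. For the triangle inequality, the function t ↦ t^0.67 is subadditive on [0,∞) when p ≤ 1, so |x-z|^0.67 ≤ (|x-y| + |y-z|)^0.67 ≤ |x-y|^0.67 + |y-z|^0.67.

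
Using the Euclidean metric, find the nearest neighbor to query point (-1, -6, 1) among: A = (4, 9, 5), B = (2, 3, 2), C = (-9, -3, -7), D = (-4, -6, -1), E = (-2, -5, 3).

Distances: d(A) ≈ 16.3095, d(B) ≈ 9.5394, d(C) ≈ 11.7047, d(D) ≈ 3.6056, d(E) ≈ 2.4495. Nearest: E = (-2, -5, 3) with distance 2.4495.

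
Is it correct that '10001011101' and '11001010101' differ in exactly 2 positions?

Differing positions: 2, 8. Hamming distance = 2, so the claim is true.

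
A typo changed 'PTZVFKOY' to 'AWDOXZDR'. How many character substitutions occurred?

Differing positions: 1, 2, 3, 4, 5, 6, 7, 8. Hamming distance = 8.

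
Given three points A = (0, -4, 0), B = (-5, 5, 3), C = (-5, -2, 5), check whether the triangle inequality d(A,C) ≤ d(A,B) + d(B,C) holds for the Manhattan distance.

d(A,B) = 5 + 9 + 3 = 17, d(B,C) = 0 + 7 + 2 = 9, d(A,C) = 5 + 2 + 5 = 12.
d(A,C) = 12 ≤ 17 + 9 = 26. Triangle inequality is satisfied.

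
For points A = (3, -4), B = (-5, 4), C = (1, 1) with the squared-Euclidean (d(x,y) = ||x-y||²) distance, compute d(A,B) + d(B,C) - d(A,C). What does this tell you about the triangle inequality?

d(A,B) = 8² + 8² = 128, d(B,C) = 6² + 3² = 45, d(A,C) = 2² + 5² = 29.
d(A,B) + d(B,C) - d(A,C) = 128 + 45 - 29 = 173 - 29 = 144. This is ≥ 0, so the triangle inequality holds for these points.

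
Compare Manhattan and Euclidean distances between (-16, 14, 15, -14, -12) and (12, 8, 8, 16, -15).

L1 = |-16 - 12| + |14 - 8| + |15 - 8| + |-14 - 16| + |-12 - (-15)| = 28 + 6 + 7 + 30 + 3 = 74
L2 = √(28² + 6² + 7² + 30² + 3²) = √1778 ≈ 42.1663
L1 ≥ L2 always (equality iff movement is along one axis); L1 > L2 here.
Ratio L1/L2 = 74/√1778 ≈ 1.755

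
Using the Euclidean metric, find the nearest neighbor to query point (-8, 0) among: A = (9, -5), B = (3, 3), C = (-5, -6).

Distances: d(A) ≈ 17.72, d(B) ≈ 11.4018, d(C) ≈ 6.7082. Nearest: C = (-5, -6) with distance 6.7082.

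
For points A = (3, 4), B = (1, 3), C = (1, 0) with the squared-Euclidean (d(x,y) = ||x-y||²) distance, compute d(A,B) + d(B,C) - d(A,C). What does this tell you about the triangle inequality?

d(A,B) = 2² + 1² = 5, d(B,C) = 0² + 3² = 9, d(A,C) = 2² + 4² = 20.
d(A,B) + d(B,C) - d(A,C) = 5 + 9 - 20 = 14 - 20 = -6. This is < 0, so the triangle inequality FAILS for these points (squared-Euclidean is not a metric).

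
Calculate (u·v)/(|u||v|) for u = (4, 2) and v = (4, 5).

With u = (4, 2), v = (4, 5):
u·v = 4·4 + 2·5 = 16 + 10 = 26.
|u| = √(4² + 2²) = √20, |v| = √(4² + 5²) = √41, so |u||v| = √(20·41) = √820.
cos θ = (u·v)/(|u||v|) = 26/√820 ≈ 0.908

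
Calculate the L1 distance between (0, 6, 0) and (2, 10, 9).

Σ|x_i - y_i| = |0 - 2| + |6 - 10| + |0 - 9| = 2 + 4 + 9 = 15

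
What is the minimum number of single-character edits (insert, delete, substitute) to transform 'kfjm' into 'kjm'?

Let D[i][j] be the edit distance between the first i characters of 'kfjm' and the first j characters of 'kjm', with D[i][0] = i, D[0][j] = j, and D[i][j] = D[i-1][j-1] if the characters match, else 1 + min(D[i-1][j], D[i][j-1], D[i-1][j-1]). Filling the table (rows: prefixes of 'kfjm', columns: prefixes of 'kjm'):
     ε  k  j  m
  ε  0  1  2  3
  k  1  0  1  2
  f  2  1  1  2
  j  3  2  1  2
  m  4  3  2  1
The bottom-right entry gives D[4][3] = 1, so no sequence of fewer than 1 edit works. Backtracking through the table gives one optimal edit sequence (1 edit):
  kfjm → kjm (del f @2)
Edit distance = 1.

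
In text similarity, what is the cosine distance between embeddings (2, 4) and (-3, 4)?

With u = (2, 4), v = (-3, 4):
u·v = 2·(-3) + 4·4 = (-6) + 16 = 10.
|u| = √(2² + 4²) = √20, |v| = √((-3)² + 4²) = √25, so |u||v| = √(20·25) = √500.
cos θ = (u·v)/(|u||v|) = 10/√500 ≈ 0.4472
Cosine distance = 1 - cos θ ≈ 1 - 0.4472 = 0.5528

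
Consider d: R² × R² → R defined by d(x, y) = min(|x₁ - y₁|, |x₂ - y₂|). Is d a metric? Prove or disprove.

No. d fails identity of indiscernibles: take x = (2, 0) and y = (2, 1). Then d(x,y) = min(|2 - 2|, |0 - 1|) = min(0, 1) = 0, yet x ≠ y.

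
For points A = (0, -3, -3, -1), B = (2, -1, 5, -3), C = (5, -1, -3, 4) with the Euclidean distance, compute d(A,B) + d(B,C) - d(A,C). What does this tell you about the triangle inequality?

d(A,B) = √(2² + 2² + 8² + 2²) = √76 ≈ 8.7178, d(B,C) = √(3² + 0² + 8² + 7²) = √122 ≈ 11.0454, d(A,C) = √(5² + 2² + 0² + 5²) = √54 ≈ 7.3485.
d(A,B) + d(B,C) - d(A,C) = 8.7178 + 11.0454 - 7.3485 = 19.7632 - 7.3485 = 12.4147 (to 4 decimal places). This is ≥ 0, so the triangle inequality holds for these points.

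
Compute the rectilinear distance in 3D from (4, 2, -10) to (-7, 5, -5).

Σ|x_i - y_i| = |4 - (-7)| + |2 - 5| + |-10 - (-5)| = 11 + 3 + 5 = 19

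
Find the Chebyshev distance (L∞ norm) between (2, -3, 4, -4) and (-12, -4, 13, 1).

max(|x_i - y_i|) = max(|2 - (-12)|, |-3 - (-4)|, |4 - 13|, |-4 - 1|) = max(14, 1, 9, 5) = 14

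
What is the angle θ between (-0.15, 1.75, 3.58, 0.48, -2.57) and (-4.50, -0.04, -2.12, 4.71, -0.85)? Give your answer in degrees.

With u = (-0.15, 1.75, 3.58, 0.48, -2.57), v = (-4.50, -0.04, -2.12, 4.71, -0.85):
u·v = (-0.15)·(-4.5) + 1.75·(-0.04) + 3.58·(-2.12) + 0.48·4.71 + (-2.57)·(-0.85) = 0.675 + (-0.07) + (-7.5896) + 2.2608 + 2.1845 = -2.5393.
|u| = √((-0.15)² + 1.75² + 3.58² + 0.48² + (-2.57)²) = √(0.0225 + 3.0625 + 12.8164 + 0.2304 + 6.6049) = √22.7367, |v| = √((-4.5)² + (-0.04)² + (-2.12)² + 4.71² + (-0.85)²) = √(20.25 + 0.0016 + 4.4944 + 22.1841 + 0.7225) = √47.6526.
cos θ = (u·v)/(|u||v|) = -2.5393/(√22.7367·√47.6526) ≈ -0.077145
θ = arccos(-0.077145) ≈ 94.42°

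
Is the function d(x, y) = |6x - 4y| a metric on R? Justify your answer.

No. d fails symmetry: d(8, 3) = |6·8 - 4·3| = |36| = 36, but d(3, 8) = |6·3 - 4·8| = |-14| = 14. Since 36 ≠ 14, d(x,y) ≠ d(y,x) in general.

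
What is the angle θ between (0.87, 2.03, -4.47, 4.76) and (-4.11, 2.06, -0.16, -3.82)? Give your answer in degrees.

With u = (0.87, 2.03, -4.47, 4.76), v = (-4.11, 2.06, -0.16, -3.82):
u·v = 0.87·(-4.11) + 2.03·2.06 + (-4.47)·(-0.16) + 4.76·(-3.82) = (-3.5757) + 4.1818 + 0.7152 + (-18.1832) = -16.8619.
|u| = √(0.87² + 2.03² + (-4.47)² + 4.76²) = √(0.7569 + 4.1209 + 19.9809 + 22.6576) = √47.5163, |v| = √((-4.11)² + 2.06² + (-0.16)² + (-3.82)²) = √(16.8921 + 4.2436 + 0.0256 + 14.5924) = √35.7537.
cos θ = (u·v)/(|u||v|) = -16.8619/(√47.5163·√35.7537) ≈ -0.409096
θ = arccos(-0.409096) ≈ 114.15°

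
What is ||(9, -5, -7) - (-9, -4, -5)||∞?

max(|x_i - y_i|) = max(|9 - (-9)|, |-5 - (-4)|, |-7 - (-5)|) = max(18, 1, 2) = 18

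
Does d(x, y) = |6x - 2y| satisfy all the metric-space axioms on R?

No. d fails symmetry: d(7, 9) = |6·7 - 2·9| = |24| = 24, but d(9, 7) = |6·9 - 2·7| = |40| = 40. Since 24 ≠ 40, d(x,y) ≠ d(y,x) in general.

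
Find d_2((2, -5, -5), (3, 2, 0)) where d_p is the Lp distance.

(Σ|x_i - y_i|^2)^(1/2) = (|2 - 3|^2 + |-5 - 2|^2 + |-5 - 0|^2)^(1/2)
= (1^2 + 7^2 + 5^2)^(1/2) = (1 + 49 + 25)^(1/2) = (75)^(1/2) ≈ 8.6603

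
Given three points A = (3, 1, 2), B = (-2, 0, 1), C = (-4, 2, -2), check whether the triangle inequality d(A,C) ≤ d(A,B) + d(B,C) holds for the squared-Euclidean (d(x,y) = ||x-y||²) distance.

d(A,B) = 5² + 1² + 1² = 27, d(B,C) = 2² + 2² + 3² = 17, d(A,C) = 7² + 1² + 4² = 66.
d(A,C) = 66 > 27 + 17 = 44. Triangle inequality is VIOLATED. (Squared-Euclidean is not a metric — this is a counterexample.)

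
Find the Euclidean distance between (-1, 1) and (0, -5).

√(Σ(x_i - y_i)²) = √((-1 - 0)² + (1 - (-5))²)
= √((-1)² + 6²) = √(1 + 36) = √37 ≈ 6.0828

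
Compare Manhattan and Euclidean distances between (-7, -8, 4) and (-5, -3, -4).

L1 = |-7 - (-5)| + |-8 - (-3)| + |4 - (-4)| = 2 + 5 + 8 = 15
L2 = √(2² + 5² + 8²) = √93 ≈ 9.6437
L1 ≥ L2 always (equality iff movement is along one axis); L1 > L2 here.
Ratio L1/L2 = 15/√93 ≈ 1.5554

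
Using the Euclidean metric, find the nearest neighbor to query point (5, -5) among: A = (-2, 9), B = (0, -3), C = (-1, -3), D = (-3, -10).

Distances: d(A) ≈ 15.6525, d(B) ≈ 5.3852, d(C) ≈ 6.3246, d(D) ≈ 9.434. Nearest: B = (0, -3) with distance 5.3852.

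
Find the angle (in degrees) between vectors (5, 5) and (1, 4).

With u = (5, 5), v = (1, 4):
u·v = 5·1 + 5·4 = 5 + 20 = 25.
|u| = √(5² + 5²) = √50, |v| = √(1² + 4²) = √17, so |u||v| = √(50·17) = √850.
cos θ = (u·v)/(|u||v|) = 25/√850 ≈ 0.857493
θ = arccos(0.857493) ≈ 30.96°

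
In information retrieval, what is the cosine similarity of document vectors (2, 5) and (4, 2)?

With u = (2, 5), v = (4, 2):
u·v = 2·4 + 5·2 = 8 + 10 = 18.
|u| = √(2² + 5²) = √29, |v| = √(4² + 2²) = √20, so |u||v| = √(29·20) = √580.
cos θ = (u·v)/(|u||v|) = 18/√580 ≈ 0.7474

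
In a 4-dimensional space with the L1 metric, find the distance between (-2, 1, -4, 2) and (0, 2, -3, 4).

Σ|x_i - y_i| = |-2 - 0| + |1 - 2| + |-4 - (-3)| + |2 - 4| = 2 + 1 + 1 + 2 = 6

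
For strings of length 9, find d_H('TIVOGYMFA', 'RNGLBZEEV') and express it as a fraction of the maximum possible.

Differing positions: 1, 2, 3, 4, 5, 6, 7, 8, 9. Hamming distance = 9. The maximum possible Hamming distance for length-9 strings is 9, so d_H/9 = 9/9 = 1.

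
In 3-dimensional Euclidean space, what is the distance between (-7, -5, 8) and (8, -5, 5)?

√(Σ(x_i - y_i)²) = √((-7 - 8)² + (-5 - (-5))² + (8 - 5)²)
= √((-15)² + 0² + 3²) = √(225 + 0 + 9) = √234 ≈ 15.2971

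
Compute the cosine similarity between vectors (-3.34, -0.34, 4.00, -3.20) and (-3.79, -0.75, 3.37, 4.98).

With u = (-3.34, -0.34, 4.00, -3.20), v = (-3.79, -0.75, 3.37, 4.98):
u·v = (-3.34)·(-3.79) + (-0.34)·(-0.75) + 4·3.37 + (-3.2)·4.98 = 12.6586 + 0.255 + 13.48 + (-15.936) = 10.4576.
|u| = √((-3.34)² + (-0.34)² + 4² + (-3.2)²) = √(11.1556 + 0.1156 + 16 + 10.24) = √37.5112, |v| = √((-3.79)² + (-0.75)² + 3.37² + 4.98²) = √(14.3641 + 0.5625 + 11.3569 + 24.8004) = √51.0839.
cos θ = (u·v)/(|u||v|) = 10.4576/(√37.5112·√51.0839) ≈ 0.2389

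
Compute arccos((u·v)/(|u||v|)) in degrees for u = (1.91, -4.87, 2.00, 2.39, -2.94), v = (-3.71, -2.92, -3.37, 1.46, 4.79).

With u = (1.91, -4.87, 2.00, 2.39, -2.94), v = (-3.71, -2.92, -3.37, 1.46, 4.79):
u·v = 1.91·(-3.71) + (-4.87)·(-2.92) + 2·(-3.37) + 2.39·1.46 + (-2.94)·4.79 = (-7.0861) + 14.2204 + (-6.74) + 3.4894 + (-14.0826) = -10.1989.
|u| = √(1.91² + (-4.87)² + 2² + 2.39² + (-2.94)²) = √(3.6481 + 23.7169 + 4 + 5.7121 + 8.6436) = √45.7207, |v| = √((-3.71)² + (-2.92)² + (-3.37)² + 1.46² + 4.79²) = √(13.7641 + 8.5264 + 11.3569 + 2.1316 + 22.9441) = √58.7231.
cos θ = (u·v)/(|u||v|) = -10.1989/(√45.7207·√58.7231) ≈ -0.196831
θ = arccos(-0.196831) ≈ 101.35°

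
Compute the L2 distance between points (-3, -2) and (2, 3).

(Σ|x_i - y_i|^2)^(1/2) = (|-3 - 2|^2 + |-2 - 3|^2)^(1/2)
= (5^2 + 5^2)^(1/2) = (25 + 25)^(1/2) = (50)^(1/2) ≈ 7.0711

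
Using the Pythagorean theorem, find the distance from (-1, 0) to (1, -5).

√(Σ(x_i - y_i)²) = √((-1 - 1)² + (0 - (-5))²)
= √((-2)² + 5²) = √(4 + 25) = √29 ≈ 5.3852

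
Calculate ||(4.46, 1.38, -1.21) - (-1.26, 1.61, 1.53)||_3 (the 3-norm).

(Σ|x_i - y_i|^3)^(1/3) = (|4.46 - (-1.26)|^3 + |1.38 - 1.61|^3 + |-1.21 - 1.53|^3)^(1/3)
= (5.72^3 + 0.23^3 + 2.74^3)^(1/3) ≈ (187.1492 + 0.0122 + 20.5708)^(1/3) = (207.7322)^(1/3) ≈ 5.9224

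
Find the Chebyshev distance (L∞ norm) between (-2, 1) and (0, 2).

max(|x_i - y_i|) = max(|-2 - 0|, |1 - 2|) = max(2, 1) = 2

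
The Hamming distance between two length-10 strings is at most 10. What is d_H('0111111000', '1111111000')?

Differing positions: 1. Hamming distance = 1. The maximum possible Hamming distance for length-10 strings is 10, so d_H/10 = 1/10 = 0.1.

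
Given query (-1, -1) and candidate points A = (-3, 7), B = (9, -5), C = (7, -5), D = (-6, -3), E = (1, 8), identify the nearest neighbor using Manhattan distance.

Distances: d(A) = 10, d(B) = 14, d(C) = 12, d(D) = 7, d(E) = 11. Nearest: D = (-6, -3) with distance 7.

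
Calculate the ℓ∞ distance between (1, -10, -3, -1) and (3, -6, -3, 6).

max(|x_i - y_i|) = max(|1 - 3|, |-10 - (-6)|, |-3 - (-3)|, |-1 - 6|) = max(2, 4, 0, 7) = 7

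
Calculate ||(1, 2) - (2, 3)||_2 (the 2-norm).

(Σ|x_i - y_i|^2)^(1/2) = (|1 - 2|^2 + |2 - 3|^2)^(1/2)
= (1^2 + 1^2)^(1/2) = (1 + 1)^(1/2) = (2)^(1/2) ≈ 1.4142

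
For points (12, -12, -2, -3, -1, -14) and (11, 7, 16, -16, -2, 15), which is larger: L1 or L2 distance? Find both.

L1 = |12 - 11| + |-12 - 7| + |-2 - 16| + |-3 - (-16)| + |-1 - (-2)| + |-14 - 15| = 1 + 19 + 18 + 13 + 1 + 29 = 81
L2 = √(1² + 19² + 18² + 13² + 1² + 29²) = √1697 ≈ 41.1947
L1 ≥ L2 always (equality iff movement is along one axis); L1 > L2 here.
Ratio L1/L2 = 81/√1697 ≈ 1.9663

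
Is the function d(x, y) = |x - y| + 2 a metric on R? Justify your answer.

No. d fails identity of indiscernibles (specifically d(x,x) = 0): d(6, 6) = |6 - 6| + 2 = 0 + 2 = 2 ≠ 0.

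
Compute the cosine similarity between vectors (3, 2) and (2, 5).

With u = (3, 2), v = (2, 5):
u·v = 3·2 + 2·5 = 6 + 10 = 16.
|u| = √(3² + 2²) = √13, |v| = √(2² + 5²) = √29, so |u||v| = √(13·29) = √377.
cos θ = (u·v)/(|u||v|) = 16/√377 ≈ 0.824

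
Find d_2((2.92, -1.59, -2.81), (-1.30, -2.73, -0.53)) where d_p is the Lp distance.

(Σ|x_i - y_i|^2)^(1/2) = (|2.92 - (-1.3)|^2 + |-1.59 - (-2.73)|^2 + |-2.81 - (-0.53)|^2)^(1/2)
= (4.22^2 + 1.14^2 + 2.28^2)^(1/2) = (17.8084 + 1.2996 + 5.1984)^(1/2) = (24.3064)^(1/2) ≈ 4.9302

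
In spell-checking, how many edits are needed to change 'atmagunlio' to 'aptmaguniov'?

Let D[i][j] be the edit distance between the first i characters of 'atmagunlio' and the first j characters of 'aptmaguniov', with D[i][0] = i, D[0][j] = j, and D[i][j] = D[i-1][j-1] if the characters match, else 1 + min(D[i-1][j], D[i][j-1], D[i-1][j-1]). Filling the table (rows: prefixes of 'atmagunlio', columns: prefixes of 'aptmaguniov'):
     ε  a  p  t  m  a  g  u  n  i  o  v
  ε  0  1  2  3  4  5  6  7  8  9 10 11
  a  1  0  1  2  3  4  5  6  7  8  9 10
  t  2  1  1  1  2  3  4  5  6  7  8  9
  m  3  2  2  2  1  2  3  4  5  6  7  8
  a  4  3  3  3  2  1  2  3  4  5  6  7
  g  5  4  4  4  3  2  1  2  3  4  5  6
  u  6  5  5  5  4  3  2  1  2  3  4  5
  n  7  6  6  6  5  4  3  2  1  2  3  4
  l  8  7  7  7  6  5  4  3  2  2  3  4
  i  9  8  8  8  7  6  5  4  3  2  3  4
  o 10  9  9  9  8  7  6  5  4  3  2  3
The bottom-right entry gives D[10][11] = 3, so no sequence of fewer than 3 edits works. Backtracking through the table gives one optimal edit sequence (3 edits):
  atmagunlio → aptmagunlio (ins p @2)
  aptmagunlio → aptmagunio (del l @9)
  aptmagunio → aptmaguniov (ins v @11)
Edit distance = 3.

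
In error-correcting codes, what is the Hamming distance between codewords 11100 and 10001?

Differing positions: 2, 3, 5. Hamming distance = 3.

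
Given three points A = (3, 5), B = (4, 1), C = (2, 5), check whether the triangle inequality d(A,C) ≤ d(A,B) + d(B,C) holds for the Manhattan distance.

d(A,B) = 1 + 4 = 5, d(B,C) = 2 + 4 = 6, d(A,C) = 1 + 0 = 1.
d(A,C) = 1 ≤ 5 + 6 = 11. Triangle inequality is satisfied.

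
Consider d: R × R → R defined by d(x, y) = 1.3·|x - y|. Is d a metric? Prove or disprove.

Yes. Since |x - y| is a metric on R and 1.3 > 0, the positive scalar multiple 1.3·|x - y| is also a metric: scaling by a positive constant preserves non-negativity, identity (d=0 ⟺ |x-y|=0 ⟺ x=y), symmetry, and the triangle inequality.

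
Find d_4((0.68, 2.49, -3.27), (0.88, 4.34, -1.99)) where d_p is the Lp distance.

(Σ|x_i - y_i|^4)^(1/4) = (|0.68 - 0.88|^4 + |2.49 - 4.34|^4 + |-3.27 - (-1.99)|^4)^(1/4)
= (0.2^4 + 1.85^4 + 1.28^4)^(1/4) ≈ (0.0016 + 11.7135 + 2.6844)^(1/4) = (14.3995)^(1/4) ≈ 1.948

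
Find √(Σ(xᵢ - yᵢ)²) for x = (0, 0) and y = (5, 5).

√(Σ(x_i - y_i)²) = √((0 - 5)² + (0 - 5)²)
= √((-5)² + (-5)²) = √(25 + 25) = √50 ≈ 7.0711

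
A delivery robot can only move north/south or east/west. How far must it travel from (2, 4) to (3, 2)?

Σ|x_i - y_i| = |2 - 3| + |4 - 2| = 1 + 2 = 3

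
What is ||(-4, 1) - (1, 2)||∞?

max(|x_i - y_i|) = max(|-4 - 1|, |1 - 2|) = max(5, 1) = 5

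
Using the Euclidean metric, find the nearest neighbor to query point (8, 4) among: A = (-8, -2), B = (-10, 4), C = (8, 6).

Distances: d(A) ≈ 17.088, d(B) = 18, d(C) = 2. Nearest: C = (8, 6) with distance 2.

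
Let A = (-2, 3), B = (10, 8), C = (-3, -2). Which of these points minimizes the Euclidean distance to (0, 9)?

Distances: d(A) ≈ 6.3246, d(B) ≈ 10.0499, d(C) ≈ 11.4018. Nearest: A = (-2, 3) with distance 6.3246.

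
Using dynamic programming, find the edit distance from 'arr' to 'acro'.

Let D[i][j] be the edit distance between the first i characters of 'arr' and the first j characters of 'acro', with D[i][0] = i, D[0][j] = j, and D[i][j] = D[i-1][j-1] if the characters match, else 1 + min(D[i-1][j], D[i][j-1], D[i-1][j-1]). Filling the table (rows: prefixes of 'arr', columns: prefixes of 'acro'):
     ε  a  c  r  o
  ε  0  1  2  3  4
  a  1  0  1  2  3
  r  2  1  1  1  2
  r  3  2  2  1  2
The bottom-right entry gives D[3][4] = 2, so no sequence of fewer than 2 edits works. Backtracking through the table gives one optimal edit sequence (2 edits):
  arr → acrr (ins c @2)
  acrr → acro (sub r→o @4)
Edit distance = 2.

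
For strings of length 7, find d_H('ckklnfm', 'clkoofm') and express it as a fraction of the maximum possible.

Differing positions: 2, 4, 5. Hamming distance = 3. The maximum possible Hamming distance for length-7 strings is 7, so d_H/7 = 3/7 ≈ 0.4286.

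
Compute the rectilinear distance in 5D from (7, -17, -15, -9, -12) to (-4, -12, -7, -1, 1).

Σ|x_i - y_i| = |7 - (-4)| + |-17 - (-12)| + |-15 - (-7)| + |-9 - (-1)| + |-12 - 1| = 11 + 5 + 8 + 8 + 13 = 45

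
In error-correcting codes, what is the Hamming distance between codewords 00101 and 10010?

Differing positions: 1, 3, 4, 5. Hamming distance = 4.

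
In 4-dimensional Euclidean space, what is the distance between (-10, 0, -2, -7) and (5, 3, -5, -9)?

√(Σ(x_i - y_i)²) = √((-10 - 5)² + (0 - 3)² + (-2 - (-5))² + (-7 - (-9))²)
= √((-15)² + (-3)² + 3² + 2²) = √(225 + 9 + 9 + 4) = √247 ≈ 15.7162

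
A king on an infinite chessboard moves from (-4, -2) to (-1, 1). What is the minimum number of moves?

max(|x_i - y_i|) = max(|-4 - (-1)|, |-2 - 1|) = max(3, 3) = 3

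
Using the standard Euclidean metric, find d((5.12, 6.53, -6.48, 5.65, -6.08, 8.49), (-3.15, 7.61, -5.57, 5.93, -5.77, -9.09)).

√(Σ(x_i - y_i)²) = √((5.12 - (-3.15))² + (6.53 - 7.61)² + (-6.48 - (-5.57))² + (5.65 - 5.93)² + (-6.08 - (-5.77))² + (8.49 - (-9.09))²)
= √(8.27² + (-1.08)² + (-0.91)² + (-0.28)² + (-0.31)² + 17.58²) = √(68.3929 + 1.1664 + 0.8281 + 0.0784 + 0.0961 + 309.0564) = √379.6183 ≈ 19.4838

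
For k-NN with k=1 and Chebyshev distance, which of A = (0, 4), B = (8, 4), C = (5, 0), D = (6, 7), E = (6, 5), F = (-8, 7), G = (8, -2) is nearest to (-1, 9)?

Distances: d(A) = 5, d(B) = 9, d(C) = 9, d(D) = 7, d(E) = 7, d(F) = 7, d(G) = 11. Nearest: A = (0, 4) with distance 5.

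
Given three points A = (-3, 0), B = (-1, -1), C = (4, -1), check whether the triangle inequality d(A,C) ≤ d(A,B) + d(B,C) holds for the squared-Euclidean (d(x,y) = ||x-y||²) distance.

d(A,B) = 2² + 1² = 5, d(B,C) = 5² + 0² = 25, d(A,C) = 7² + 1² = 50.
d(A,C) = 50 > 5 + 25 = 30. Triangle inequality is VIOLATED. (Squared-Euclidean is not a metric — this is a counterexample.)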